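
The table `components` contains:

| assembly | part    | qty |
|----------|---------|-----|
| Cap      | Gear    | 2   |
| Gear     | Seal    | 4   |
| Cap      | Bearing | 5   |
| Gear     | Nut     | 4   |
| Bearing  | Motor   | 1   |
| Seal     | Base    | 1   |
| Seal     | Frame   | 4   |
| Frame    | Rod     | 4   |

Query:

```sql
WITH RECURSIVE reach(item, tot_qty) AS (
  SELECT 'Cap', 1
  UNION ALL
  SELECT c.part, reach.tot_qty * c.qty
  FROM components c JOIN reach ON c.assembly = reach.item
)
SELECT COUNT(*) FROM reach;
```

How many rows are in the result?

Base: (Cap, tot_qty=1).
Iteration 1: components of {Cap} -> Bearing = 1*5 = 5, Gear = 1*2 = 2.
Iteration 2: components of {Bearing,Gear} -> Motor = 5*1 = 5, Nut = 2*4 = 8, Seal = 2*4 = 8.
Iteration 3: components of {Motor,Nut,Seal} -> Base = 8*1 = 8, Frame = 8*4 = 32.
Iteration 4: components of {Base,Frame} -> Rod = 32*4 = 128.
Iteration 5: no further components; recursion stops.
Total rows emitted: 9.

9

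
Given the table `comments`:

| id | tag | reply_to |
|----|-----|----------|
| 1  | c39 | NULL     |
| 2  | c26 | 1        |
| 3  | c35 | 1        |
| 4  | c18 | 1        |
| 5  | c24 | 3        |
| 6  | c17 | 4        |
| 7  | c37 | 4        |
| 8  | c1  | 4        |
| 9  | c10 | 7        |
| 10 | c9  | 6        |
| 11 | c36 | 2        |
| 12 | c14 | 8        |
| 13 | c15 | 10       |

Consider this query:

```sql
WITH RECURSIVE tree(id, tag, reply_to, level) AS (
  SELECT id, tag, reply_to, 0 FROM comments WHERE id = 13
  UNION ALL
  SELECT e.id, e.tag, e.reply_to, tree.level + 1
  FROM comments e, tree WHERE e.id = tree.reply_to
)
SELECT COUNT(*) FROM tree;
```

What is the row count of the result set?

Base: id=13 (c15), reply_to=10, level 0.
Iteration 1: join on id=10 -> c9 (id 10, reply_to=6, level 1).
Iteration 2: join on id=6 -> c17 (id 6, reply_to=4, level 2).
Iteration 3: join on id=4 -> c18 (id 4, reply_to=1, level 3).
Iteration 4: join on id=1 -> c39 (id 1, reply_to=NULL, level 4).
Iteration 5: reply_to is NULL; no match; recursion stops.
Total rows emitted: 5.

5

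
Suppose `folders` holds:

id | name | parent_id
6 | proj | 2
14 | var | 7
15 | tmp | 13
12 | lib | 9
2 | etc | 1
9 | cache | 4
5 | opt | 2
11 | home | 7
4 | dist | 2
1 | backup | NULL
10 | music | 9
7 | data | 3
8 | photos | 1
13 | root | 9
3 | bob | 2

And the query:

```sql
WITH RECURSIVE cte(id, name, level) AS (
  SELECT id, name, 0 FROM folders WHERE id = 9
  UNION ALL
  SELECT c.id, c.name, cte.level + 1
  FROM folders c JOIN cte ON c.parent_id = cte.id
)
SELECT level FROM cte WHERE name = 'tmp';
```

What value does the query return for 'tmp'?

2

Base: id=9 (cache) at level 0.
Iteration 1: rows with parent_id in {9} -> music (id 10, level 1), lib (id 12, level 1), root (id 13, level 1).
Iteration 2: rows with parent_id in {10,12,13} -> tmp (id 15, level 2).
Iteration 3: no rows with parent_id in {15}; recursion stops.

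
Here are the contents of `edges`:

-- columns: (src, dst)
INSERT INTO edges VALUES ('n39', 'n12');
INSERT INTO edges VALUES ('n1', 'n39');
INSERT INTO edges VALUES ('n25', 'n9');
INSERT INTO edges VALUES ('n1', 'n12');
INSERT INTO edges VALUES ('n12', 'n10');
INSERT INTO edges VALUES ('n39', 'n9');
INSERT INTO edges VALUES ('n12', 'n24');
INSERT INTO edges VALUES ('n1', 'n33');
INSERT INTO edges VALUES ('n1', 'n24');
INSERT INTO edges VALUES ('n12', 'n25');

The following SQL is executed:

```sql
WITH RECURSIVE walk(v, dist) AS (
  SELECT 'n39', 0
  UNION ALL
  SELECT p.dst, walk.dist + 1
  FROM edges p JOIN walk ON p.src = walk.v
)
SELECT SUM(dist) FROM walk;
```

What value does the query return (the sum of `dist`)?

Base: (n39, dist=0).
Iteration 1: edges from {n39} -> (n12, dist=1), (n9, dist=1).
Iteration 2: edges from {n12,n9} -> (n10, dist=2), (n24, dist=2), (n25, dist=2).
Iteration 3: edges from {n10,n24,n25} -> (n9, dist=3).
Iteration 4: no outgoing edges from {n9}; recursion stops.
SUM(dist) = 0 + 1 + 1 + 2 + 2 + 2 + 3 = 11.

11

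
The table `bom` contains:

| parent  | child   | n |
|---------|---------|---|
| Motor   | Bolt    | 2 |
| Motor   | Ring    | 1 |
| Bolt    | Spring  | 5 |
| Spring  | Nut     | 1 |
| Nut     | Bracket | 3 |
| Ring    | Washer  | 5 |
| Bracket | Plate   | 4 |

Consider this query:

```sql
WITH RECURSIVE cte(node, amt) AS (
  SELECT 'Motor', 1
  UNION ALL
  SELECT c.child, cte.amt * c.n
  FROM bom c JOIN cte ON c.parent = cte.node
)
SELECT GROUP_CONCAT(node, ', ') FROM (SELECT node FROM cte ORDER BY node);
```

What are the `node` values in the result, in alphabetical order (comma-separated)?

Bolt, Bracket, Motor, Nut, Plate, Ring, Spring, Washer

Base: (Motor, amt=1).
Iteration 1: components of {Motor} -> Bolt = 1*2 = 2, Ring = 1*1 = 1.
Iteration 2: components of {Bolt,Ring} -> Spring = 2*5 = 10, Washer = 1*5 = 5.
Iteration 3: components of {Spring,Washer} -> Nut = 10*1 = 10.
Iteration 4: components of {Nut} -> Bracket = 10*3 = 30.
Iteration 5: components of {Bracket} -> Plate = 30*4 = 120.
Iteration 6: no further components; recursion stops.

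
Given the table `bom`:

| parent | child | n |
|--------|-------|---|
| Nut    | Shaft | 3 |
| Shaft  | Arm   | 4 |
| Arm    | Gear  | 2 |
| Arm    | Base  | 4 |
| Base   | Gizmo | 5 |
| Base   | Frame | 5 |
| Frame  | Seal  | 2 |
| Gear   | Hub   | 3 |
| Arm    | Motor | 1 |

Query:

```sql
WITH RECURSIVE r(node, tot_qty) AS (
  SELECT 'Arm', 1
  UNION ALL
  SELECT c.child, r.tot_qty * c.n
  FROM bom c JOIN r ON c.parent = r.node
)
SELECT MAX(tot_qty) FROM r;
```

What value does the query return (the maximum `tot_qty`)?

Base: (Arm, tot_qty=1).
Iteration 1: components of {Arm} -> Base = 1*4 = 4, Gear = 1*2 = 2, Motor = 1*1 = 1.
Iteration 2: components of {Base,Gear,Motor} -> Frame = 4*5 = 20, Gizmo = 4*5 = 20, Hub = 2*3 = 6.
Iteration 3: components of {Frame,Gizmo,Hub} -> Seal = 20*2 = 40.
Iteration 4: no further components; recursion stops.
tot_qty values: 1, 2, 4, 1, 6, 20, 20, 40; the maximum is 40.

40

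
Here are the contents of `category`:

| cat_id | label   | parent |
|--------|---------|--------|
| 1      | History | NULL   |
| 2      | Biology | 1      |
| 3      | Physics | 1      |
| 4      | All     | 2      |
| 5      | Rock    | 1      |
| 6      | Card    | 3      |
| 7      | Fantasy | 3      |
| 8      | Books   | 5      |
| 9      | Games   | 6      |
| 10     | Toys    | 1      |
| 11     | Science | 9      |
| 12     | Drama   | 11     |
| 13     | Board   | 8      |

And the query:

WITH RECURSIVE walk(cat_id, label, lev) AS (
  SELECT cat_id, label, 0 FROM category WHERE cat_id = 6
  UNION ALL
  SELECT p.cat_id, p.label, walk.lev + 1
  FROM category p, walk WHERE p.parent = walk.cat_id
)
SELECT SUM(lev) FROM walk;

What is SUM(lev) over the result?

6

Base: cat_id=6 (Card) at lev 0.
Iteration 1: rows with parent in {6} -> Games (id 9, lev 1).
Iteration 2: rows with parent in {9} -> Science (id 11, lev 2).
Iteration 3: rows with parent in {11} -> Drama (id 12, lev 3).
Iteration 4: no rows with parent in {12}; recursion stops.
SUM(lev) = 0 + 1 + 2 + 3 = 6.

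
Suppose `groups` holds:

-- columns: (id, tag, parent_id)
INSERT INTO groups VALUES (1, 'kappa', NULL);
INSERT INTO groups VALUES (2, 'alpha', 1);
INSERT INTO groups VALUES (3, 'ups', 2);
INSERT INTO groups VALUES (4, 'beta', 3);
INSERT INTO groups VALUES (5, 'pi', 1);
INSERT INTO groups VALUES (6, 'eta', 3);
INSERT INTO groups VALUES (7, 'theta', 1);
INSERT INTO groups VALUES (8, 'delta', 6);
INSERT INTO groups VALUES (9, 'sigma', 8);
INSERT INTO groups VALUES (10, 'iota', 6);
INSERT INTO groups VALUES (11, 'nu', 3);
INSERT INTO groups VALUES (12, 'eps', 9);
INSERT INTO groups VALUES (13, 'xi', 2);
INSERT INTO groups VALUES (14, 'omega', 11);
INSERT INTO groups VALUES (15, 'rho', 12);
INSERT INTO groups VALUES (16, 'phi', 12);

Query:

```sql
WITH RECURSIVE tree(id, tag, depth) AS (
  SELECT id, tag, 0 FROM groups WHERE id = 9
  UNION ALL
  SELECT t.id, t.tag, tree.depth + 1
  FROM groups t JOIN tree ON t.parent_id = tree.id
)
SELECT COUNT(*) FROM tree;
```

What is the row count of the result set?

4

Base: id=9 (sigma) at depth 0.
Iteration 1: rows with parent_id in {9} -> eps (id 12, depth 1).
Iteration 2: rows with parent_id in {12} -> rho (id 15, depth 2), phi (id 16, depth 2).
Iteration 3: no rows with parent_id in {15,16}; recursion stops.
Total rows emitted: 4.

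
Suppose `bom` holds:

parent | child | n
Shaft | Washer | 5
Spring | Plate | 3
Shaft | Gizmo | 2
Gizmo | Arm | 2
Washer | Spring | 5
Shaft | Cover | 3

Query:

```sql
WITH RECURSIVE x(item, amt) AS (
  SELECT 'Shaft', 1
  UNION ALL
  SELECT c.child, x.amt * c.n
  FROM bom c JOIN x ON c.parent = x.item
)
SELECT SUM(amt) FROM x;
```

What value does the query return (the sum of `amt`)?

115

Base: (Shaft, amt=1).
Iteration 1: components of {Shaft} -> Cover = 1*3 = 3, Gizmo = 1*2 = 2, Washer = 1*5 = 5.
Iteration 2: components of {Cover,Gizmo,Washer} -> Arm = 2*2 = 4, Spring = 5*5 = 25.
Iteration 3: components of {Arm,Spring} -> Plate = 25*3 = 75.
Iteration 4: no further components; recursion stops.
SUM(amt) = 1 + 2 + 5 + 3 + 4 + 25 + 75 = 115.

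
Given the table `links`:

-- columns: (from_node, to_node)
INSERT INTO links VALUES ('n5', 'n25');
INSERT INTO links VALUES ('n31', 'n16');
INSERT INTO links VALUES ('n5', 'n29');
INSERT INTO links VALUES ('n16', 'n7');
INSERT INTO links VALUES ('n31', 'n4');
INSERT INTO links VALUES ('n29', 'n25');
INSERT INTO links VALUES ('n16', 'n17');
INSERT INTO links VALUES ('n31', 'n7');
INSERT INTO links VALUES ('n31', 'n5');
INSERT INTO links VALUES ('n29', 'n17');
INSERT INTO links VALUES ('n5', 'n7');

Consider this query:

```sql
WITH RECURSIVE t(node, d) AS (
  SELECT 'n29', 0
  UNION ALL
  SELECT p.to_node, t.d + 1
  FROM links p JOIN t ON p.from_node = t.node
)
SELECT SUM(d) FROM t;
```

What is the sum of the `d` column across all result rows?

2

Base: (n29, d=0).
Iteration 1: edges from {n29} -> (n17, d=1), (n25, d=1).
Iteration 2: no outgoing edges from {n17,n25}; recursion stops.
SUM(d) = 0 + 1 + 1 = 2.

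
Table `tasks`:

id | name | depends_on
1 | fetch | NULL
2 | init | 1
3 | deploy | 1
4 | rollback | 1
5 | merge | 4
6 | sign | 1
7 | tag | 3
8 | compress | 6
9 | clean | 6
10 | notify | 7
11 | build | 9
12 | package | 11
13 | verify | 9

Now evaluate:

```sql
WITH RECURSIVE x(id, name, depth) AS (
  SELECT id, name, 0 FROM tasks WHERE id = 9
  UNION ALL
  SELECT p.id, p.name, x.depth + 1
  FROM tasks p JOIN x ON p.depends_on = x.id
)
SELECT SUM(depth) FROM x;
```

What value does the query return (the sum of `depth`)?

Base: id=9 (clean) at depth 0.
Iteration 1: rows with depends_on in {9} -> build (id 11, depth 1), verify (id 13, depth 1).
Iteration 2: rows with depends_on in {11,13} -> package (id 12, depth 2).
Iteration 3: no rows with depends_on in {12}; recursion stops.
SUM(depth) = 0 + 1 + 1 + 2 = 4.

4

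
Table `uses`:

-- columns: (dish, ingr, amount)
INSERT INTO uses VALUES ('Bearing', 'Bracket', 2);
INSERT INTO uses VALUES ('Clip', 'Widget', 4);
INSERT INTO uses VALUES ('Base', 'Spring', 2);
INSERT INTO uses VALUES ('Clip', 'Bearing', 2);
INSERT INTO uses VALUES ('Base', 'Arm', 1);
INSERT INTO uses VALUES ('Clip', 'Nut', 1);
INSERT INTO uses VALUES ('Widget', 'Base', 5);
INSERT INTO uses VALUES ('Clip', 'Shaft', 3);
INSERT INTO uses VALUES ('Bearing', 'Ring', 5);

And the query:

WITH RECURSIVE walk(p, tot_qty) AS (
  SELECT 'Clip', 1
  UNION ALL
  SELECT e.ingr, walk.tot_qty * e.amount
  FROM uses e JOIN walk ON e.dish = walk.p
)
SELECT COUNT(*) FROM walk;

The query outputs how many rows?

10

Base: (Clip, tot_qty=1).
Iteration 1: components of {Clip} -> Bearing = 1*2 = 2, Nut = 1*1 = 1, Shaft = 1*3 = 3, Widget = 1*4 = 4.
Iteration 2: components of {Bearing,Nut,Shaft,Widget} -> Base = 4*5 = 20, Bracket = 2*2 = 4, Ring = 2*5 = 10.
Iteration 3: components of {Base,Bracket,Ring} -> Arm = 20*1 = 20, Spring = 20*2 = 40.
Iteration 4: no further components; recursion stops.
Total rows emitted: 10.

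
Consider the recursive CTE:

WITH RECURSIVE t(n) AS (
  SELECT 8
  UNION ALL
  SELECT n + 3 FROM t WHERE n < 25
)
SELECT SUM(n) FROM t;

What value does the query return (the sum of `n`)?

Base: n=8.
Iteration 1: 8 < 25 holds -> n = 8 + 3 = 11.
Iteration 2: 11 < 25 holds -> n = 11 + 3 = 14.
Iteration 3: 14 < 25 holds -> n = 14 + 3 = 17.
Iteration 4: 17 < 25 holds -> n = 17 + 3 = 20.
Iteration 5: 20 < 25 holds -> n = 20 + 3 = 23.
Iteration 6: 23 < 25 holds -> n = 23 + 3 = 26.
Iteration 7: 26 < 25 fails; recursion stops.
SUM(n) = 8 + 11 + 14 + 17 + 20 + 23 + 26 = 119.

119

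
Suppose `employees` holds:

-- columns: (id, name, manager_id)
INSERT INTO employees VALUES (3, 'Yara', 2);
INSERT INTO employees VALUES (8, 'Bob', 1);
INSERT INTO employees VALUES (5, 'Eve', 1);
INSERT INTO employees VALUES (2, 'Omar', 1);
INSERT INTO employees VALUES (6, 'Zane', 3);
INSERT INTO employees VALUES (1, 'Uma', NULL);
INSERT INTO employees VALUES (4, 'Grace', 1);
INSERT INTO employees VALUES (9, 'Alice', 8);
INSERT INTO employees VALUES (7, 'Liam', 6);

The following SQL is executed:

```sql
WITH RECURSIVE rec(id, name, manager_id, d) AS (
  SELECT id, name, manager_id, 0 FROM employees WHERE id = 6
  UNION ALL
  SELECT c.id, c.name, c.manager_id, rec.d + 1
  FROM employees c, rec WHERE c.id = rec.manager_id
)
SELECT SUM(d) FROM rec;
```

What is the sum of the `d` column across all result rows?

Base: id=6 (Zane), manager_id=3, d 0.
Iteration 1: join on id=3 -> Yara (id 3, manager_id=2, d 1).
Iteration 2: join on id=2 -> Omar (id 2, manager_id=1, d 2).
Iteration 3: join on id=1 -> Uma (id 1, manager_id=NULL, d 3).
Iteration 4: manager_id is NULL; no match; recursion stops.
SUM(d) = 0 + 1 + 2 + 3 = 6.

6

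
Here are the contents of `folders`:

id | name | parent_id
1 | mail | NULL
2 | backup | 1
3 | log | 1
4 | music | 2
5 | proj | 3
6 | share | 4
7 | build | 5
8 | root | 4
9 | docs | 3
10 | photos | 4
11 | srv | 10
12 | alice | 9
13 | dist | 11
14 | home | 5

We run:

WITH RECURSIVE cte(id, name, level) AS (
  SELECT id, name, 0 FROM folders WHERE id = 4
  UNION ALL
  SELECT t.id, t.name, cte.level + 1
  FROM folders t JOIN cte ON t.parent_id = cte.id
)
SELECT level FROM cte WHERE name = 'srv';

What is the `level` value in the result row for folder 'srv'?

2

Base: id=4 (music) at level 0.
Iteration 1: rows with parent_id in {4} -> share (id 6, level 1), root (id 8, level 1), photos (id 10, level 1).
Iteration 2: rows with parent_id in {6,8,10} -> srv (id 11, level 2).
Iteration 3: rows with parent_id in {11} -> dist (id 13, level 3).
Iteration 4: no rows with parent_id in {13}; recursion stops.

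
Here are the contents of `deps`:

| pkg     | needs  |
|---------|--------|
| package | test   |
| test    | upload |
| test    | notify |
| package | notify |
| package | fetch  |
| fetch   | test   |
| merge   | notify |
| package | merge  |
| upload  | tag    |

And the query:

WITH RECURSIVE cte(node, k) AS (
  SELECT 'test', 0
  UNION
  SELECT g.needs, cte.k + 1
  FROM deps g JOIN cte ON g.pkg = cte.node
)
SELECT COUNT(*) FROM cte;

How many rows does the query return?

Base: (test, k=0).
Iteration 1: edges from {test} -> (notify, k=1), (upload, k=1).
Iteration 2: edges from {notify,upload} -> (tag, k=2).
Iteration 3: no outgoing edges from {tag}; recursion stops.
Total rows emitted: 4.

4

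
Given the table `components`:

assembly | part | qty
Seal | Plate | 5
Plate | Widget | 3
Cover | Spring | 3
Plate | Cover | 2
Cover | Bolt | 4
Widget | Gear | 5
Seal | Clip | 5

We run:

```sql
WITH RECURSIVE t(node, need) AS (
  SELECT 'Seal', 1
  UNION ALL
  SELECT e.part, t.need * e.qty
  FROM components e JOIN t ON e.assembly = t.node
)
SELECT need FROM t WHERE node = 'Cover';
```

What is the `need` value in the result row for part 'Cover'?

10

Base: (Seal, need=1).
Iteration 1: components of {Seal} -> Clip = 1*5 = 5, Plate = 1*5 = 5.
Iteration 2: components of {Clip,Plate} -> Cover = 5*2 = 10, Widget = 5*3 = 15.
Iteration 3: components of {Cover,Widget} -> Bolt = 10*4 = 40, Gear = 15*5 = 75, Spring = 10*3 = 30.
Iteration 4: no further components; recursion stops.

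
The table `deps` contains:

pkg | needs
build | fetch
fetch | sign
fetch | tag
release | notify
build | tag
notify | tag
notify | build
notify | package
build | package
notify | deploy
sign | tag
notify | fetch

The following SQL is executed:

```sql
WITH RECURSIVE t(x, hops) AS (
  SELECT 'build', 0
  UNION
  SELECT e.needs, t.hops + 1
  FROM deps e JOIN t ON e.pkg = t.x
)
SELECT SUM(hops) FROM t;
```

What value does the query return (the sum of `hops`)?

Base: (build, hops=0).
Iteration 1: edges from {build} -> (fetch, hops=1), (package, hops=1), (tag, hops=1).
Iteration 2: edges from {fetch,package,tag} -> (sign, hops=2), (tag, hops=2).
Iteration 3: edges from {sign,tag} -> (tag, hops=3).
Iteration 4: no outgoing edges from {tag}; recursion stops.
SUM(hops) = 0 + 1 + 1 + 1 + 2 + 2 + 3 = 10.

10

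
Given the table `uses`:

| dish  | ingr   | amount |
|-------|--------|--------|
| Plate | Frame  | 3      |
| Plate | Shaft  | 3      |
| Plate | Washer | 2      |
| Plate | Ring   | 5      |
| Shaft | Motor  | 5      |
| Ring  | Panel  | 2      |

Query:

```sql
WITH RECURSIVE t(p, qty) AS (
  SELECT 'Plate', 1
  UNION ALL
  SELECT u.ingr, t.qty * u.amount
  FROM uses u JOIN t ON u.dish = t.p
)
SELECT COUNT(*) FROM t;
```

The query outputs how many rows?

Base: (Plate, qty=1).
Iteration 1: components of {Plate} -> Frame = 1*3 = 3, Ring = 1*5 = 5, Shaft = 1*3 = 3, Washer = 1*2 = 2.
Iteration 2: components of {Frame,Ring,Shaft,Washer} -> Motor = 3*5 = 15, Panel = 5*2 = 10.
Iteration 3: no further components; recursion stops.
Total rows emitted: 7.

7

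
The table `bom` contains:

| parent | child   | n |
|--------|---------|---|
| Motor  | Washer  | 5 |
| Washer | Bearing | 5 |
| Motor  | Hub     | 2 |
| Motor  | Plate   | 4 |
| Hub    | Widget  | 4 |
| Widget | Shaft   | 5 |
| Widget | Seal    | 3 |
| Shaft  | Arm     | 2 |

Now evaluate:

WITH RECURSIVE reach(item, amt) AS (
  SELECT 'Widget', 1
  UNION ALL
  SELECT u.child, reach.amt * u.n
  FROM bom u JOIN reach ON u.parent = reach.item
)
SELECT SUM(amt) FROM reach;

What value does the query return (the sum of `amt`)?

Base: (Widget, amt=1).
Iteration 1: components of {Widget} -> Seal = 1*3 = 3, Shaft = 1*5 = 5.
Iteration 2: components of {Seal,Shaft} -> Arm = 5*2 = 10.
Iteration 3: no further components; recursion stops.
SUM(amt) = 1 + 5 + 3 + 10 = 19.

19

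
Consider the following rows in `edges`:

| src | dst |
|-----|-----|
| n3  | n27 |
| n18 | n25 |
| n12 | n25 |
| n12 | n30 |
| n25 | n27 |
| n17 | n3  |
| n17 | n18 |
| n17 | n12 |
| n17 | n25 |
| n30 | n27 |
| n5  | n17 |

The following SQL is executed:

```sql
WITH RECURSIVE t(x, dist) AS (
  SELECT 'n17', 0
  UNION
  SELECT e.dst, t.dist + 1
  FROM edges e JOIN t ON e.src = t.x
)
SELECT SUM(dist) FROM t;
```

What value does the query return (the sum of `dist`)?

13

Base: (n17, dist=0).
Iteration 1: edges from {n17} -> (n12, dist=1), (n18, dist=1), (n25, dist=1), (n3, dist=1).
Iteration 2: edges from {n12,n18,n25,n3} -> (n25, dist=2), (n27, dist=2), (n30, dist=2). [UNION drops 2 duplicate row(s)]
Iteration 3: edges from {n25,n27,n30} -> (n27, dist=3). [UNION drops 1 duplicate row(s)]
Iteration 4: no outgoing edges from {n27}; recursion stops.
SUM(dist) = 0 + 1 + 1 + 1 + 1 + 2 + 2 + 2 + 3 = 13.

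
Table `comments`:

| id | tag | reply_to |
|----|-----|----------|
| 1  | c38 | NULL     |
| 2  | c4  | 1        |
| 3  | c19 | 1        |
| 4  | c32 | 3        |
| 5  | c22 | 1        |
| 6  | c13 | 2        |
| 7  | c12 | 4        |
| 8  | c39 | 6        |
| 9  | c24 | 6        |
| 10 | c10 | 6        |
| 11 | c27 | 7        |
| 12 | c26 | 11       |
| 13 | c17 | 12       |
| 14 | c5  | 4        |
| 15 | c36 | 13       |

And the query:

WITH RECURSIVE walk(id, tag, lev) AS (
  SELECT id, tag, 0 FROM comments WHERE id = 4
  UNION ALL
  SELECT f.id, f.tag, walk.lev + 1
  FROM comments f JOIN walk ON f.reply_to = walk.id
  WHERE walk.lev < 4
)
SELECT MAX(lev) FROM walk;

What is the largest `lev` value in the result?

Base: id=4 (c32) at lev 0.
Iteration 1: rows with reply_to in {4} -> c12 (id 7, lev 1), c5 (id 14, lev 1).
Iteration 2: rows with reply_to in {7,14} -> c27 (id 11, lev 2).
Iteration 3: rows with reply_to in {11} -> c26 (id 12, lev 3).
Iteration 4: rows with reply_to in {12} -> c17 (id 13, lev 4).
Iteration 5: lev < 4 fails for all current rows; recursion stops.
lev values: 0, 1, 1, 2, 3, 4; the maximum is 4.

4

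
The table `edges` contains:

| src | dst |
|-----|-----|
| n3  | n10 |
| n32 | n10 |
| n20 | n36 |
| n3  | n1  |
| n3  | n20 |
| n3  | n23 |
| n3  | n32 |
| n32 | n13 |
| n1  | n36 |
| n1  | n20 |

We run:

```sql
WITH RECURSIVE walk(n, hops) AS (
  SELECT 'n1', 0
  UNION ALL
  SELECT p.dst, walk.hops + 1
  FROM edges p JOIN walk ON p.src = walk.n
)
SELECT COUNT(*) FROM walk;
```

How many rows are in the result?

Base: (n1, hops=0).
Iteration 1: edges from {n1} -> (n20, hops=1), (n36, hops=1).
Iteration 2: edges from {n20,n36} -> (n36, hops=2).
Iteration 3: no outgoing edges from {n36}; recursion stops.
Total rows emitted: 4.

4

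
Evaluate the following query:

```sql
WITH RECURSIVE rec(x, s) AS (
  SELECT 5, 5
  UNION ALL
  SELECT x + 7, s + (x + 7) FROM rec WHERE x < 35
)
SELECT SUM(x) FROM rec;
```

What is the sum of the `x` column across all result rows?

Base: x=5, s=5.
Iteration 1: 5 < 35 holds -> x = 5 + 7 = 12, s = 5 + 12 = 17.
Iteration 2: 12 < 35 holds -> x = 12 + 7 = 19, s = 17 + 19 = 36.
Iteration 3: 19 < 35 holds -> x = 19 + 7 = 26, s = 36 + 26 = 62.
Iteration 4: 26 < 35 holds -> x = 26 + 7 = 33, s = 62 + 33 = 95.
Iteration 5: 33 < 35 holds -> x = 33 + 7 = 40, s = 95 + 40 = 135.
Iteration 6: 40 < 35 fails; recursion stops.
SUM(x) = 5 + 12 + 19 + 26 + 33 + 40 = 135.

135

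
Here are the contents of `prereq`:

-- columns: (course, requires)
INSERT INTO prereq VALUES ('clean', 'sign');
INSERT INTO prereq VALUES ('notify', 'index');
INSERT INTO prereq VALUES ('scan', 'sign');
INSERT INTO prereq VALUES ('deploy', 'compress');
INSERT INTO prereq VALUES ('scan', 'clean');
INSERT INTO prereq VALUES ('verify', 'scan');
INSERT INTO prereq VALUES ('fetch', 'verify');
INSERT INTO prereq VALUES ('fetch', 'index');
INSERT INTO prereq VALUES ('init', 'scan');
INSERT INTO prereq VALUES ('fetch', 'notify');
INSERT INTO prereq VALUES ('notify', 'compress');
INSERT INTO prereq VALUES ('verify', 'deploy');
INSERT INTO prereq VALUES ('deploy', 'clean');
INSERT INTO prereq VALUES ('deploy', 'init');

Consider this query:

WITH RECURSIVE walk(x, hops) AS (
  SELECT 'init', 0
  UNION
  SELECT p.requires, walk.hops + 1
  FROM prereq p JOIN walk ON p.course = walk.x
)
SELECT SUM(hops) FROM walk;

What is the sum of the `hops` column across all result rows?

Base: (init, hops=0).
Iteration 1: edges from {init} -> (scan, hops=1).
Iteration 2: edges from {scan} -> (clean, hops=2), (sign, hops=2).
Iteration 3: edges from {clean,sign} -> (sign, hops=3).
Iteration 4: no outgoing edges from {sign}; recursion stops.
SUM(hops) = 0 + 1 + 2 + 2 + 3 = 8.

8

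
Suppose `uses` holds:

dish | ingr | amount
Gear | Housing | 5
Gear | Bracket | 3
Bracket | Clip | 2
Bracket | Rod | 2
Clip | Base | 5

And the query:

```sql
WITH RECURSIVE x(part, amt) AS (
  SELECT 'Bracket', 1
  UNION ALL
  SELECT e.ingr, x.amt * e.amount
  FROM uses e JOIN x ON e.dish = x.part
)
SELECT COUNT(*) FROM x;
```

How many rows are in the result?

4

Base: (Bracket, amt=1).
Iteration 1: components of {Bracket} -> Clip = 1*2 = 2, Rod = 1*2 = 2.
Iteration 2: components of {Clip,Rod} -> Base = 2*5 = 10.
Iteration 3: no further components; recursion stops.
Total rows emitted: 4.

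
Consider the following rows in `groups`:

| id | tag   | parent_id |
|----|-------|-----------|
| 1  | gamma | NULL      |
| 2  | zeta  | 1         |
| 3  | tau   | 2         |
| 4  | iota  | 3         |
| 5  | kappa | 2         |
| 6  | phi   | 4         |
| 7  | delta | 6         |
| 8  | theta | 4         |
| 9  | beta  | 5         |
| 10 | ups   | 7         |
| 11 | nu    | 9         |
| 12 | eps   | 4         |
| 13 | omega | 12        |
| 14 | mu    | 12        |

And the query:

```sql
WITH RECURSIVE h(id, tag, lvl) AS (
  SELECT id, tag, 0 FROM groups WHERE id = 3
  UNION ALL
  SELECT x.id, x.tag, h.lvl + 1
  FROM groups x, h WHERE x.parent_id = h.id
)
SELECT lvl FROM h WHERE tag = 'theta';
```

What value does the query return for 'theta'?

2

Base: id=3 (tau) at lvl 0.
Iteration 1: rows with parent_id in {3} -> iota (id 4, lvl 1).
Iteration 2: rows with parent_id in {4} -> phi (id 6, lvl 2), theta (id 8, lvl 2), eps (id 12, lvl 2).
Iteration 3: rows with parent_id in {6,8,12} -> delta (id 7, lvl 3), omega (id 13, lvl 3), mu (id 14, lvl 3).
Iteration 4: rows with parent_id in {7,13,14} -> ups (id 10, lvl 4).
Iteration 5: no rows with parent_id in {10}; recursion stops.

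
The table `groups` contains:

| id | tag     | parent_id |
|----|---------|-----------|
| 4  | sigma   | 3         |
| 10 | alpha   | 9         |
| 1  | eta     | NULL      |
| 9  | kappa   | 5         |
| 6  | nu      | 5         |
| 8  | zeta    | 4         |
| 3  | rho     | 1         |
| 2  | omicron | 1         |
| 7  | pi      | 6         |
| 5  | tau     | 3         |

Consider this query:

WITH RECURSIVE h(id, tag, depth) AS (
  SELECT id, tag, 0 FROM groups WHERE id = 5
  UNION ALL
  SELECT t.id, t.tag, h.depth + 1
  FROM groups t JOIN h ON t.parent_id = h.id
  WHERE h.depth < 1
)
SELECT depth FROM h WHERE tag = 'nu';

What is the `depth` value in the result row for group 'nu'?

Base: id=5 (tau) at depth 0.
Iteration 1: rows with parent_id in {5} -> nu (id 6, depth 1), kappa (id 9, depth 1).
Iteration 2: depth < 1 fails for all current rows; recursion stops.

1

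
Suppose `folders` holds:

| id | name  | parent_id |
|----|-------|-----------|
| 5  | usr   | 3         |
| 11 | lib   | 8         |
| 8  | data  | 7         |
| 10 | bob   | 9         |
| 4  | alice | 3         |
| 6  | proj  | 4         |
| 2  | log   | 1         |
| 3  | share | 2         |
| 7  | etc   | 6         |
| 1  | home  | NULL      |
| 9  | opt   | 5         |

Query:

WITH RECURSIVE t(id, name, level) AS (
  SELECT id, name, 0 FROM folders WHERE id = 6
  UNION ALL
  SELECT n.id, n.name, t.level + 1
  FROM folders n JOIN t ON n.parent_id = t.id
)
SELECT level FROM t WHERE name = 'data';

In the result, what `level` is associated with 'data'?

Base: id=6 (proj) at level 0.
Iteration 1: rows with parent_id in {6} -> etc (id 7, level 1).
Iteration 2: rows with parent_id in {7} -> data (id 8, level 2).
Iteration 3: rows with parent_id in {8} -> lib (id 11, level 3).
Iteration 4: no rows with parent_id in {11}; recursion stops.

2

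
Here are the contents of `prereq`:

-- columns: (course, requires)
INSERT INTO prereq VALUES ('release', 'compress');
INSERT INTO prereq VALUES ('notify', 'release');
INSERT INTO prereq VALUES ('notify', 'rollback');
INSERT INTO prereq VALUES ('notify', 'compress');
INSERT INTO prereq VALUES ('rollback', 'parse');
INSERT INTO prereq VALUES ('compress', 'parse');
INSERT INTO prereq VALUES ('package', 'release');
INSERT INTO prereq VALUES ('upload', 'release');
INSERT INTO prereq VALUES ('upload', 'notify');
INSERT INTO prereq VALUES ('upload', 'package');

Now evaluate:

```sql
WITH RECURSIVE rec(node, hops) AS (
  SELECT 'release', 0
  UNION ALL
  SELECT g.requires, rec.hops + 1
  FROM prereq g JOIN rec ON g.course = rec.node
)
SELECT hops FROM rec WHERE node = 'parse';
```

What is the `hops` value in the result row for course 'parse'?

2

Base: (release, hops=0).
Iteration 1: edges from {release} -> (compress, hops=1).
Iteration 2: edges from {compress} -> (parse, hops=2).
Iteration 3: no outgoing edges from {parse}; recursion stops.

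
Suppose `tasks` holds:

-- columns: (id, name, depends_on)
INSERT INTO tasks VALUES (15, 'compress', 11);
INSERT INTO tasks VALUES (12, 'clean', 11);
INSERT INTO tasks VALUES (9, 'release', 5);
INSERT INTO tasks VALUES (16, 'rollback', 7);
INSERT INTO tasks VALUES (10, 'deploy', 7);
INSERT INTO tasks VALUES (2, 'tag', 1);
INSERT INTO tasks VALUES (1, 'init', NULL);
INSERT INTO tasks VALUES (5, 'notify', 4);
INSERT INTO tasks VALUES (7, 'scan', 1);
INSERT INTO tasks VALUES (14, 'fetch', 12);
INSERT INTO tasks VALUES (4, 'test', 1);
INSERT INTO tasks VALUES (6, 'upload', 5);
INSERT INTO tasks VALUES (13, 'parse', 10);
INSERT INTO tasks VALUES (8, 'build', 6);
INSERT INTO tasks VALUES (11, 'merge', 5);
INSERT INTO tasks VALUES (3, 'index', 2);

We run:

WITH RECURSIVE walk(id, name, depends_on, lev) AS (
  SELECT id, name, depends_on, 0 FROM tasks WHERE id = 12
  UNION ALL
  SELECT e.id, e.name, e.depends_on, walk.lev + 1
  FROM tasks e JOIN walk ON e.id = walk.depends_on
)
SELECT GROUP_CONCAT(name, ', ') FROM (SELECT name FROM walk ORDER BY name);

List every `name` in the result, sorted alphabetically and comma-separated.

clean, init, merge, notify, test

Base: id=12 (clean), depends_on=11, lev 0.
Iteration 1: join on id=11 -> merge (id 11, depends_on=5, lev 1).
Iteration 2: join on id=5 -> notify (id 5, depends_on=4, lev 2).
Iteration 3: join on id=4 -> test (id 4, depends_on=1, lev 3).
Iteration 4: join on id=1 -> init (id 1, depends_on=NULL, lev 4).
Iteration 5: depends_on is NULL; no match; recursion stops.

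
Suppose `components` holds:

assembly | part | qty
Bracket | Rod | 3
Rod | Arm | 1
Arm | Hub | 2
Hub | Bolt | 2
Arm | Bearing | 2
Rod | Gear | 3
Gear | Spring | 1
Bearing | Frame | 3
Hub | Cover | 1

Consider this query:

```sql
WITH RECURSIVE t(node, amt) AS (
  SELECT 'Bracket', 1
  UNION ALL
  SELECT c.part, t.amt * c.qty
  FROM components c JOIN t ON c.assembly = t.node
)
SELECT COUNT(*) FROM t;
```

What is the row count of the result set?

10

Base: (Bracket, amt=1).
Iteration 1: components of {Bracket} -> Rod = 1*3 = 3.
Iteration 2: components of {Rod} -> Arm = 3*1 = 3, Gear = 3*3 = 9.
Iteration 3: components of {Arm,Gear} -> Bearing = 3*2 = 6, Hub = 3*2 = 6, Spring = 9*1 = 9.
Iteration 4: components of {Bearing,Hub,Spring} -> Bolt = 6*2 = 12, Cover = 6*1 = 6, Frame = 6*3 = 18.
Iteration 5: no further components; recursion stops.
Total rows emitted: 10.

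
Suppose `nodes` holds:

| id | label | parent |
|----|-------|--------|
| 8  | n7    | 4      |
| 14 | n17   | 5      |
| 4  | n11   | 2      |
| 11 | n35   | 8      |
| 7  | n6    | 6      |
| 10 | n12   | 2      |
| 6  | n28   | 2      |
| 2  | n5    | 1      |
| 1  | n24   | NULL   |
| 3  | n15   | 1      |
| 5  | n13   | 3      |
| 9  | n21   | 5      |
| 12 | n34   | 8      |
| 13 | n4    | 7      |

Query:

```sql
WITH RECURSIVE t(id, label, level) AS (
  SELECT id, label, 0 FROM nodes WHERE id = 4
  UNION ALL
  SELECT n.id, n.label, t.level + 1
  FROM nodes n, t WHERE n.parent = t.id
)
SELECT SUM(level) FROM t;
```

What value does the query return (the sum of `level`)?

Base: id=4 (n11) at level 0.
Iteration 1: rows with parent in {4} -> n7 (id 8, level 1).
Iteration 2: rows with parent in {8} -> n35 (id 11, level 2), n34 (id 12, level 2).
Iteration 3: no rows with parent in {11,12}; recursion stops.
SUM(level) = 0 + 1 + 2 + 2 = 5.

5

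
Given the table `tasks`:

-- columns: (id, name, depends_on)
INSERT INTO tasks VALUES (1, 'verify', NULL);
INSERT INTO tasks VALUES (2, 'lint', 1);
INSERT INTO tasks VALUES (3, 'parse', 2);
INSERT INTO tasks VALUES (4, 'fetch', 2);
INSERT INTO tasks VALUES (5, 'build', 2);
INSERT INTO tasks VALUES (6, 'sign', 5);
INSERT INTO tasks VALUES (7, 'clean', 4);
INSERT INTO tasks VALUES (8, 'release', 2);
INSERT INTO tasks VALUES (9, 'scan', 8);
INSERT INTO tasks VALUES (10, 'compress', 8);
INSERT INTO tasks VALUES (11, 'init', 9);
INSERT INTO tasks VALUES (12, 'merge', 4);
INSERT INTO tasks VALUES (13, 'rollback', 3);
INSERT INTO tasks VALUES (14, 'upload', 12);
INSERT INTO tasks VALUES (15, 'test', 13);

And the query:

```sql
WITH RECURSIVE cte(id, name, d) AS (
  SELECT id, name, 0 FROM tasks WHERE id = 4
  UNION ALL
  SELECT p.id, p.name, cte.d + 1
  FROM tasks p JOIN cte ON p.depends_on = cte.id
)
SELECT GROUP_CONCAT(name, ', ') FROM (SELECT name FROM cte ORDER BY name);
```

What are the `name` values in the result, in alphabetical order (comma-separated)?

clean, fetch, merge, upload

Base: id=4 (fetch) at d 0.
Iteration 1: rows with depends_on in {4} -> clean (id 7, d 1), merge (id 12, d 1).
Iteration 2: rows with depends_on in {7,12} -> upload (id 14, d 2).
Iteration 3: no rows with depends_on in {14}; recursion stops.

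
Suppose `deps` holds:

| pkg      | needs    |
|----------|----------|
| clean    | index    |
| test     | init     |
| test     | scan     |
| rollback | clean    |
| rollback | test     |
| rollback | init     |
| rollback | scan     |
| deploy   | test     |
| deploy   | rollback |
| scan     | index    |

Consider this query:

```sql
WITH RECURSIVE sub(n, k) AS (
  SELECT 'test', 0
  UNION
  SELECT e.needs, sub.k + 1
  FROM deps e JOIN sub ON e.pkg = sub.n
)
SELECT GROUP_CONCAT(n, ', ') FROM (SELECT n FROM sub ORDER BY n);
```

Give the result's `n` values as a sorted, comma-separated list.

Base: (test, k=0).
Iteration 1: edges from {test} -> (init, k=1), (scan, k=1).
Iteration 2: edges from {init,scan} -> (index, k=2).
Iteration 3: no outgoing edges from {index}; recursion stops.

index, init, scan, test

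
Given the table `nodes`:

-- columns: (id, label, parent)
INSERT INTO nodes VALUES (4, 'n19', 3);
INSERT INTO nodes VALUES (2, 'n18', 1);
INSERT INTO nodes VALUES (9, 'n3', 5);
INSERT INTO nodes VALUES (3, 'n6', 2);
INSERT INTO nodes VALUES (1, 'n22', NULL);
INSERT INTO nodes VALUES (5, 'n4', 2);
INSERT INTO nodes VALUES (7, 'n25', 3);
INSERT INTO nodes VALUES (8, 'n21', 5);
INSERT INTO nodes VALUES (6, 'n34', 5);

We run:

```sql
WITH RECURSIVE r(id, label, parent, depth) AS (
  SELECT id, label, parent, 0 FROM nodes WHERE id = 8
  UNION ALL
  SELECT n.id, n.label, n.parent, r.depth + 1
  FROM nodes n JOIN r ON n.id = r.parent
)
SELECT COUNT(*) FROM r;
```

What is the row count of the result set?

Base: id=8 (n21), parent=5, depth 0.
Iteration 1: join on id=5 -> n4 (id 5, parent=2, depth 1).
Iteration 2: join on id=2 -> n18 (id 2, parent=1, depth 2).
Iteration 3: join on id=1 -> n22 (id 1, parent=NULL, depth 3).
Iteration 4: parent is NULL; no match; recursion stops.
Total rows emitted: 4.

4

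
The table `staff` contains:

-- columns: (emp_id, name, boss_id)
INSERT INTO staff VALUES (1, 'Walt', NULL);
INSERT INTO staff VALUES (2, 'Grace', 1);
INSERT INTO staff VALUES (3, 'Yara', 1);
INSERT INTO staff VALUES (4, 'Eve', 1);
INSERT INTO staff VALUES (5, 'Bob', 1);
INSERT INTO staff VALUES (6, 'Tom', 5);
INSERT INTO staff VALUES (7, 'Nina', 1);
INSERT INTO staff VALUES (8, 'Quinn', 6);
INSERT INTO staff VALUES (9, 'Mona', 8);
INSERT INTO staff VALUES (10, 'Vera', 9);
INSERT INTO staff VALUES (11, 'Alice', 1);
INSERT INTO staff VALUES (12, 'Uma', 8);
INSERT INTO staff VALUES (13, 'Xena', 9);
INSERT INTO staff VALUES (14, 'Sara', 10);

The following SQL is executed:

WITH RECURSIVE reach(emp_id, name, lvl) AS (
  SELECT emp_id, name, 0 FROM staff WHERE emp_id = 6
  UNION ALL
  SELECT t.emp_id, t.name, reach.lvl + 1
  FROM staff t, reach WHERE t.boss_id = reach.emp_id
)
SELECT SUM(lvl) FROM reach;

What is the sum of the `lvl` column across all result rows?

Base: emp_id=6 (Tom) at lvl 0.
Iteration 1: rows with boss_id in {6} -> Quinn (id 8, lvl 1).
Iteration 2: rows with boss_id in {8} -> Mona (id 9, lvl 2), Uma (id 12, lvl 2).
Iteration 3: rows with boss_id in {9,12} -> Vera (id 10, lvl 3), Xena (id 13, lvl 3).
Iteration 4: rows with boss_id in {10,13} -> Sara (id 14, lvl 4).
Iteration 5: no rows with boss_id in {14}; recursion stops.
SUM(lvl) = 0 + 1 + 2 + 2 + 3 + 3 + 4 = 15.

15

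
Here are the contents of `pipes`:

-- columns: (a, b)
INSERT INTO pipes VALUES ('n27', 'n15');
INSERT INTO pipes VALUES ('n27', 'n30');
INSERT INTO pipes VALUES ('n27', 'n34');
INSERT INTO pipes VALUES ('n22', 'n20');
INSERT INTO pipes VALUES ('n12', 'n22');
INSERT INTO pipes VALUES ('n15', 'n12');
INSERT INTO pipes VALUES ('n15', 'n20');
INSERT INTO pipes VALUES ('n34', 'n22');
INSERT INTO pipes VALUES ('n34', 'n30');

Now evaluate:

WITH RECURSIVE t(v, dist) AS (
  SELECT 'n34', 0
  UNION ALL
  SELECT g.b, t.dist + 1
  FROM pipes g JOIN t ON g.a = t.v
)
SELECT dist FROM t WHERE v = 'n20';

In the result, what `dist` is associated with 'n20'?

2

Base: (n34, dist=0).
Iteration 1: edges from {n34} -> (n22, dist=1), (n30, dist=1).
Iteration 2: edges from {n22,n30} -> (n20, dist=2).
Iteration 3: no outgoing edges from {n20}; recursion stops.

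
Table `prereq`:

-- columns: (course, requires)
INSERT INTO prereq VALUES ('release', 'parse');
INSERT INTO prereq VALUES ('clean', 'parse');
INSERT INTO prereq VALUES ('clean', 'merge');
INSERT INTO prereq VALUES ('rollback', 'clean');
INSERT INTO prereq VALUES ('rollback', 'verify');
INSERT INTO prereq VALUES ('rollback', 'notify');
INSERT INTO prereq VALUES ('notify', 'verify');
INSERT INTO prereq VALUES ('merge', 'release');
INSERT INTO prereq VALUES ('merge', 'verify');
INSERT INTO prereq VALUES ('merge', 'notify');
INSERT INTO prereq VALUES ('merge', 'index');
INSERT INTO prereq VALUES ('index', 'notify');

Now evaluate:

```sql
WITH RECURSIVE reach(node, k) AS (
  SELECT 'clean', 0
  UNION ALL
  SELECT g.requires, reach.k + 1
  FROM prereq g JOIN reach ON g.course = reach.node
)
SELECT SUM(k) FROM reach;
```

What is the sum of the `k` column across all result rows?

23

Base: (clean, k=0).
Iteration 1: edges from {clean} -> (merge, k=1), (parse, k=1).
Iteration 2: edges from {merge,parse} -> (index, k=2), (notify, k=2), (release, k=2), (verify, k=2).
Iteration 3: edges from {index,notify,release,verify} -> (notify, k=3), (parse, k=3), (verify, k=3).
Iteration 4: edges from {notify,parse,verify} -> (verify, k=4).
Iteration 5: no outgoing edges from {verify}; recursion stops.
SUM(k) = 0 + 1 + 1 + 2 + 2 + 2 + 2 + 3 + 3 + 3 + 4 = 23.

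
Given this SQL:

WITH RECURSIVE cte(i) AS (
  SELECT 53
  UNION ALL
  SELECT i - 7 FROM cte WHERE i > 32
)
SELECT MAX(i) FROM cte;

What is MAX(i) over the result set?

53

Base: i=53.
Iteration 1: 53 > 32 holds -> i = 53 - 7 = 46.
Iteration 2: 46 > 32 holds -> i = 46 - 7 = 39.
Iteration 3: 39 > 32 holds -> i = 39 - 7 = 32.
Iteration 4: 32 > 32 fails; recursion stops.
i values: 53, 46, 39, 32; the maximum is 53.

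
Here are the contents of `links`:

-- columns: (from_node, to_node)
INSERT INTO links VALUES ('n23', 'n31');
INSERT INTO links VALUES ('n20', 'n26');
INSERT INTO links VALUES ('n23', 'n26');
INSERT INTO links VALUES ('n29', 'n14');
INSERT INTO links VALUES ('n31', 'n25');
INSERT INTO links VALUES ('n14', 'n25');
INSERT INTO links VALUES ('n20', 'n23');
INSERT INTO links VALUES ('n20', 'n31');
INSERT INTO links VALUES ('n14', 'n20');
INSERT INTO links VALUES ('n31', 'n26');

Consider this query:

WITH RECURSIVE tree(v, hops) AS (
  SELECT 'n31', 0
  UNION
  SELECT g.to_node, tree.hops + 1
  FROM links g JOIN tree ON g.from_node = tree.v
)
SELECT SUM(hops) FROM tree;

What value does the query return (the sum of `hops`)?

2

Base: (n31, hops=0).
Iteration 1: edges from {n31} -> (n25, hops=1), (n26, hops=1).
Iteration 2: no outgoing edges from {n25,n26}; recursion stops.
SUM(hops) = 0 + 1 + 1 = 2.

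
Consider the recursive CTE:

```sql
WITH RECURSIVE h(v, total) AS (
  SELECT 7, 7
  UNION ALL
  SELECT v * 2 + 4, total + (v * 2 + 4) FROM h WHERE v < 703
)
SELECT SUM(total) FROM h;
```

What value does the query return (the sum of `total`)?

5378

Base: v=7, total=7.
Iteration 1: 7 < 703 holds -> v = 7 * 2 + 4 = 18, total = 7 + 18 = 25.
Iteration 2: 18 < 703 holds -> v = 18 * 2 + 4 = 40, total = 25 + 40 = 65.
Iteration 3: 40 < 703 holds -> v = 40 * 2 + 4 = 84, total = 65 + 84 = 149.
Iteration 4: 84 < 703 holds -> v = 84 * 2 + 4 = 172, total = 149 + 172 = 321.
Iteration 5: 172 < 703 holds -> v = 172 * 2 + 4 = 348, total = 321 + 348 = 669.
Iteration 6: 348 < 703 holds -> v = 348 * 2 + 4 = 700, total = 669 + 700 = 1369.
Iteration 7: 700 < 703 holds -> v = 700 * 2 + 4 = 1404, total = 1369 + 1404 = 2773.
Iteration 8: 1404 < 703 fails; recursion stops.
SUM(total) = 7 + 25 + 65 + 149 + 321 + 669 + 1369 + 2773 = 5378.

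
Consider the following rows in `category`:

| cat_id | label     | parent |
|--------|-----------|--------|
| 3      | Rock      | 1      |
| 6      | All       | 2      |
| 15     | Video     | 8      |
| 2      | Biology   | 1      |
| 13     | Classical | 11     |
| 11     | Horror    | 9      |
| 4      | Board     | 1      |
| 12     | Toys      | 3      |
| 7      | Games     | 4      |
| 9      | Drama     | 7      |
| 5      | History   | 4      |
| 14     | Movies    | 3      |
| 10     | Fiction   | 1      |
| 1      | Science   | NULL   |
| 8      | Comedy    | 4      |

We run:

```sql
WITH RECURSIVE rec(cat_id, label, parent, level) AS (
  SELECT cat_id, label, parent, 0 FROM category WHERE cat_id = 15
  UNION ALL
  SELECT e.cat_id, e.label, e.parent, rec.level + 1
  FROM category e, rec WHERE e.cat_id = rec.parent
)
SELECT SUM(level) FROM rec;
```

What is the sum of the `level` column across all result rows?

6

Base: cat_id=15 (Video), parent=8, level 0.
Iteration 1: join on cat_id=8 -> Comedy (id 8, parent=4, level 1).
Iteration 2: join on cat_id=4 -> Board (id 4, parent=1, level 2).
Iteration 3: join on cat_id=1 -> Science (id 1, parent=NULL, level 3).
Iteration 4: parent is NULL; no match; recursion stops.
SUM(level) = 0 + 1 + 2 + 3 = 6.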